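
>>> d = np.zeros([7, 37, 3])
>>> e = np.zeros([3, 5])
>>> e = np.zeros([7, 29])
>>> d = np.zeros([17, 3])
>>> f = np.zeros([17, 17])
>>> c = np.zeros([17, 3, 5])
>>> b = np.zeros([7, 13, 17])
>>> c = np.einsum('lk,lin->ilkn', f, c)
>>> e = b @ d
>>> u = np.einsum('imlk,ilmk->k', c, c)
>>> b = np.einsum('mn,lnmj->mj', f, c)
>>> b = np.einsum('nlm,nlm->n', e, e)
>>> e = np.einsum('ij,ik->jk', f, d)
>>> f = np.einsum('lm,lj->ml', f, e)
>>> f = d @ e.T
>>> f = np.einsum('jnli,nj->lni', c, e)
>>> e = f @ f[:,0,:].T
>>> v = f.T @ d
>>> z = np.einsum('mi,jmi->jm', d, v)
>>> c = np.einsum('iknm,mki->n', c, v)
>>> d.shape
(17, 3)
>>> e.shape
(17, 17, 17)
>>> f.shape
(17, 17, 5)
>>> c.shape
(17,)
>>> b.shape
(7,)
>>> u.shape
(5,)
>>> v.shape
(5, 17, 3)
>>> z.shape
(5, 17)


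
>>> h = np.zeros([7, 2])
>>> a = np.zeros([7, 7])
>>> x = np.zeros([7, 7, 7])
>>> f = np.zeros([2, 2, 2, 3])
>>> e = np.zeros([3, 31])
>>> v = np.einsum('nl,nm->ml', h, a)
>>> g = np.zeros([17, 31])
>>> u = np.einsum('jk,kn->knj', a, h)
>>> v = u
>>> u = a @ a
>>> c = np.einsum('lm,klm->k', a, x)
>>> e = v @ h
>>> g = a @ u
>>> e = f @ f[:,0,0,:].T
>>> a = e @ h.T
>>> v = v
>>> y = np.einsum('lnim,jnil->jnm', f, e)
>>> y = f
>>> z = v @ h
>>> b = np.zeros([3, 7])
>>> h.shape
(7, 2)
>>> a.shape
(2, 2, 2, 7)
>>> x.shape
(7, 7, 7)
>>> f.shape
(2, 2, 2, 3)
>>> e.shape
(2, 2, 2, 2)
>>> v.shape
(7, 2, 7)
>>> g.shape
(7, 7)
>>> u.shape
(7, 7)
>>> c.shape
(7,)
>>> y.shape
(2, 2, 2, 3)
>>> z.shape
(7, 2, 2)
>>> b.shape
(3, 7)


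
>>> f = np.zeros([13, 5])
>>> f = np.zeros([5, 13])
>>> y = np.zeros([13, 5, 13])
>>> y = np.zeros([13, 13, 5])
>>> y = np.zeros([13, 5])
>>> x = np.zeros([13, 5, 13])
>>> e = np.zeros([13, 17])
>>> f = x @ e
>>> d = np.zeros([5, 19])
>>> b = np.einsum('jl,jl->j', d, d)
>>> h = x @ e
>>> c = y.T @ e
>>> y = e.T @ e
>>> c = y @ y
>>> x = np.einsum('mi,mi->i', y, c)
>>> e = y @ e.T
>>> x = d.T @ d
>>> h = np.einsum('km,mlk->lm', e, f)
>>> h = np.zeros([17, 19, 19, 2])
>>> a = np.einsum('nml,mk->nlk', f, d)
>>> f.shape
(13, 5, 17)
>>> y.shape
(17, 17)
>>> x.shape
(19, 19)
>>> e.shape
(17, 13)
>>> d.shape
(5, 19)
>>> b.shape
(5,)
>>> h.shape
(17, 19, 19, 2)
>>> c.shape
(17, 17)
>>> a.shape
(13, 17, 19)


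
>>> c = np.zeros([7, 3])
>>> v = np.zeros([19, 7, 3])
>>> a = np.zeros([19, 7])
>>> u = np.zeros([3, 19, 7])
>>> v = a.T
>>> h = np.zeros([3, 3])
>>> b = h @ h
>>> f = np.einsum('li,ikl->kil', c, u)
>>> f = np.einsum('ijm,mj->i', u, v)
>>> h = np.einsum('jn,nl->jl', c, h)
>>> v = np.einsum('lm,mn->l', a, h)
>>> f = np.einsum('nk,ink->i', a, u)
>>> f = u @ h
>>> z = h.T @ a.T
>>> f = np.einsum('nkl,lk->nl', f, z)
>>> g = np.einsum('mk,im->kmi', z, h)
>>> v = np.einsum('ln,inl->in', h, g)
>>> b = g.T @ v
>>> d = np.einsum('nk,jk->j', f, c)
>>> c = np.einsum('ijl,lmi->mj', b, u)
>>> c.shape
(19, 3)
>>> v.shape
(19, 3)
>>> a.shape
(19, 7)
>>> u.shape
(3, 19, 7)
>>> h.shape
(7, 3)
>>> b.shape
(7, 3, 3)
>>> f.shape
(3, 3)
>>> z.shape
(3, 19)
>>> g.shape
(19, 3, 7)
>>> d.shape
(7,)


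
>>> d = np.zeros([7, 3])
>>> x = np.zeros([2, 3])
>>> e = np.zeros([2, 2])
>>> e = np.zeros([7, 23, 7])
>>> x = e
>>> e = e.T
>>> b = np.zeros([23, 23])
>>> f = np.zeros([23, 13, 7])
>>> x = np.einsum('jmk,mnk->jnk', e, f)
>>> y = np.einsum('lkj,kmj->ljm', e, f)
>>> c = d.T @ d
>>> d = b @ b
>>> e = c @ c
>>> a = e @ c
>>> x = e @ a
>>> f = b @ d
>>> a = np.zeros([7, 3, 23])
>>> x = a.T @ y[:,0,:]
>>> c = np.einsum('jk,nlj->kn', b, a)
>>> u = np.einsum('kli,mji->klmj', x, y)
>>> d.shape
(23, 23)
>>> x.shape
(23, 3, 13)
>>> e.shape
(3, 3)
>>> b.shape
(23, 23)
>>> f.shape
(23, 23)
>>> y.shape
(7, 7, 13)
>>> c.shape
(23, 7)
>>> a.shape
(7, 3, 23)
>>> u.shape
(23, 3, 7, 7)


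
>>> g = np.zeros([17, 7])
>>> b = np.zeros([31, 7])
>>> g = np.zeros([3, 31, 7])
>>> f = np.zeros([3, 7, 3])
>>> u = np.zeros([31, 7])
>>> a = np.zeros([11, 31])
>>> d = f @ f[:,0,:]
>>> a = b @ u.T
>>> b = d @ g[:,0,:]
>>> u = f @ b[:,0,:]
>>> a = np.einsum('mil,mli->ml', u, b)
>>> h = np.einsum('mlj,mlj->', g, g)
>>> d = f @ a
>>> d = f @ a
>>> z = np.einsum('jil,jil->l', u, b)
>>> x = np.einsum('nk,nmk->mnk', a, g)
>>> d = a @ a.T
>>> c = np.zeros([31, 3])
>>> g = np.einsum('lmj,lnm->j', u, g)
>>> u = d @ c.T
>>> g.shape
(7,)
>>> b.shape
(3, 7, 7)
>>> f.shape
(3, 7, 3)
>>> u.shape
(3, 31)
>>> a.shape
(3, 7)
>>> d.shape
(3, 3)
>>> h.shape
()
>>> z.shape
(7,)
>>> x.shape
(31, 3, 7)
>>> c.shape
(31, 3)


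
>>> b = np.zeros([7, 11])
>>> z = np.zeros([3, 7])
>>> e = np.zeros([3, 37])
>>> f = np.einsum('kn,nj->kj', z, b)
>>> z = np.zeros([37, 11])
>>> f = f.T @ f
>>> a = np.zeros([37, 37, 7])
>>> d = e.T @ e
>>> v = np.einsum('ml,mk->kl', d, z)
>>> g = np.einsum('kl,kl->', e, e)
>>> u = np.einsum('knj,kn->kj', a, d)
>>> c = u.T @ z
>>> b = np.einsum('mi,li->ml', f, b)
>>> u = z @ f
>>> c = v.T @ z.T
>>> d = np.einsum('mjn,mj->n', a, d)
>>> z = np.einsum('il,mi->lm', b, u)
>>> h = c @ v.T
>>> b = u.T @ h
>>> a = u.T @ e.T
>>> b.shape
(11, 11)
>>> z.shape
(7, 37)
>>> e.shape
(3, 37)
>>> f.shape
(11, 11)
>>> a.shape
(11, 3)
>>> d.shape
(7,)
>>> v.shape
(11, 37)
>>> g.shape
()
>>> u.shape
(37, 11)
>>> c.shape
(37, 37)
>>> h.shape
(37, 11)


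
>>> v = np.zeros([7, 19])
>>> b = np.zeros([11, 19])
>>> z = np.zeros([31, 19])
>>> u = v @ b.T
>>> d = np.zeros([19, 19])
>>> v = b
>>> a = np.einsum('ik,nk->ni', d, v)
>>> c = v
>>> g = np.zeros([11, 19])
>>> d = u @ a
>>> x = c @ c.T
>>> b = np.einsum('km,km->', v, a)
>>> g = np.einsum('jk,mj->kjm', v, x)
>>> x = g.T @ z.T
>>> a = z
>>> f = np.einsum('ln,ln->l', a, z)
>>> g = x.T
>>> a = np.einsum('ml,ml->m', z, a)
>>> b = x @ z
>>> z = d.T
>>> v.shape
(11, 19)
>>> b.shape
(11, 11, 19)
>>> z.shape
(19, 7)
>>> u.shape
(7, 11)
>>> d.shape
(7, 19)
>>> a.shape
(31,)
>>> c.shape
(11, 19)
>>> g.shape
(31, 11, 11)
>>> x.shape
(11, 11, 31)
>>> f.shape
(31,)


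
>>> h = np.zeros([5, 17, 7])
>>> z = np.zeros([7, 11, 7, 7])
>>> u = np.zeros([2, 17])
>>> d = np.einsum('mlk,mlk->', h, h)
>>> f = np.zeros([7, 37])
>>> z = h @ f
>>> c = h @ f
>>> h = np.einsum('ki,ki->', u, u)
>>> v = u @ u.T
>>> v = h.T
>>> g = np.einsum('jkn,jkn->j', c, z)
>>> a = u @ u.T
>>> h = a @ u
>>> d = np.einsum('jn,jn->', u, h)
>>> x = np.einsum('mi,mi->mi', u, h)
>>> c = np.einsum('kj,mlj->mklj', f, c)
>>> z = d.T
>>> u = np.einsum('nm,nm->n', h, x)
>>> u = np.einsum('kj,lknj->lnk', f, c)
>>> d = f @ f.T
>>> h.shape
(2, 17)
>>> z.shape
()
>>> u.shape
(5, 17, 7)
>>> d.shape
(7, 7)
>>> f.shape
(7, 37)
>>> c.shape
(5, 7, 17, 37)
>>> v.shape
()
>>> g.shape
(5,)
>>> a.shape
(2, 2)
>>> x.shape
(2, 17)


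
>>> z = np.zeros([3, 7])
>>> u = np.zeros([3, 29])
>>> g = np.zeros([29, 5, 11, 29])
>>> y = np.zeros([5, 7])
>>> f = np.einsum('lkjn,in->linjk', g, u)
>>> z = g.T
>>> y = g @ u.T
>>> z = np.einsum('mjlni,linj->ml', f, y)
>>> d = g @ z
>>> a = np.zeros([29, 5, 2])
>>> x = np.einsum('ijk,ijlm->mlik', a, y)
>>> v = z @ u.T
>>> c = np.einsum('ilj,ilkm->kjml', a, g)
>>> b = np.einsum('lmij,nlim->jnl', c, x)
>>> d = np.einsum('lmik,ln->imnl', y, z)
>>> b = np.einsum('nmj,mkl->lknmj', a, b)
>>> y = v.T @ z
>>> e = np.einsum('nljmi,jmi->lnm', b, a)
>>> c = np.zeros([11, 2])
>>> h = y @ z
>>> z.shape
(29, 29)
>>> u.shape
(3, 29)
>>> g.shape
(29, 5, 11, 29)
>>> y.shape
(3, 29)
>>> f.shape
(29, 3, 29, 11, 5)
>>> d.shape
(11, 5, 29, 29)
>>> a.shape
(29, 5, 2)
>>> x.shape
(3, 11, 29, 2)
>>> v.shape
(29, 3)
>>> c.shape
(11, 2)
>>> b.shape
(11, 3, 29, 5, 2)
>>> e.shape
(3, 11, 5)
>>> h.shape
(3, 29)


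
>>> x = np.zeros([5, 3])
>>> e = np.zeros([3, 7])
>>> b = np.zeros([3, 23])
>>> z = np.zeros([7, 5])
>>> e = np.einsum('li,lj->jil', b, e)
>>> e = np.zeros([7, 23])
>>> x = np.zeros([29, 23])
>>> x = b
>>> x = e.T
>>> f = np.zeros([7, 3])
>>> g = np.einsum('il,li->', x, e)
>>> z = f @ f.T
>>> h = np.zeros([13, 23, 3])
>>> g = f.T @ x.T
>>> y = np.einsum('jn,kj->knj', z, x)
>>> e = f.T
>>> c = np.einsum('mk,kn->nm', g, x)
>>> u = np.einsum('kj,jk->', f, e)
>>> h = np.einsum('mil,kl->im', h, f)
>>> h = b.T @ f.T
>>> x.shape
(23, 7)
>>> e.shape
(3, 7)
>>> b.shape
(3, 23)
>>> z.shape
(7, 7)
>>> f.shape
(7, 3)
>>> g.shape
(3, 23)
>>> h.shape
(23, 7)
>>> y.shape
(23, 7, 7)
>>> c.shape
(7, 3)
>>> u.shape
()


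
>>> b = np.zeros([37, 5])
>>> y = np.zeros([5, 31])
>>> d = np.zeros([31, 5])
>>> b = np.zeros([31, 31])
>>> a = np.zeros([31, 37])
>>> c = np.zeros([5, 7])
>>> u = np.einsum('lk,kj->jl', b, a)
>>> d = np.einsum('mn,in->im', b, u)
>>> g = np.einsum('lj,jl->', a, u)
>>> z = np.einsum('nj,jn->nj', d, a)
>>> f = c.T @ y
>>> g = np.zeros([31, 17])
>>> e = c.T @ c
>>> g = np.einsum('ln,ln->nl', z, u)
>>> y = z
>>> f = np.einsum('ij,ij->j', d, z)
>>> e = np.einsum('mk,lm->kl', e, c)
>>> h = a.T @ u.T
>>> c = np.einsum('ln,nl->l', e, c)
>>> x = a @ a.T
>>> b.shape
(31, 31)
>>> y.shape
(37, 31)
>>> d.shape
(37, 31)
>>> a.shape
(31, 37)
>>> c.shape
(7,)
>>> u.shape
(37, 31)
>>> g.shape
(31, 37)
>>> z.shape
(37, 31)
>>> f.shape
(31,)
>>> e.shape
(7, 5)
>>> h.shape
(37, 37)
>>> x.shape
(31, 31)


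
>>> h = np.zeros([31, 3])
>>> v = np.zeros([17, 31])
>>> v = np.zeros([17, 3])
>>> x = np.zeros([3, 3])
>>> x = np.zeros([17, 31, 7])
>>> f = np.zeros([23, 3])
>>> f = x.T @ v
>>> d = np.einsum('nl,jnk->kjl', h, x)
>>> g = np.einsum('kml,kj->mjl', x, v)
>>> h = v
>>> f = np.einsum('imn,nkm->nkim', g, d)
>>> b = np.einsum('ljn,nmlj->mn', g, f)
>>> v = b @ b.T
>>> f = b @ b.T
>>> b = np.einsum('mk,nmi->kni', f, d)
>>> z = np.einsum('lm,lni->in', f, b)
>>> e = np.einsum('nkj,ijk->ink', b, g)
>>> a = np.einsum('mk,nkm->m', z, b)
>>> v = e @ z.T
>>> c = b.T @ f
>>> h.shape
(17, 3)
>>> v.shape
(31, 17, 3)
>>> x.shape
(17, 31, 7)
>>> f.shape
(17, 17)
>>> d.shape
(7, 17, 3)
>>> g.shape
(31, 3, 7)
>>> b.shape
(17, 7, 3)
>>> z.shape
(3, 7)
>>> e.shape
(31, 17, 7)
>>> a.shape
(3,)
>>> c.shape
(3, 7, 17)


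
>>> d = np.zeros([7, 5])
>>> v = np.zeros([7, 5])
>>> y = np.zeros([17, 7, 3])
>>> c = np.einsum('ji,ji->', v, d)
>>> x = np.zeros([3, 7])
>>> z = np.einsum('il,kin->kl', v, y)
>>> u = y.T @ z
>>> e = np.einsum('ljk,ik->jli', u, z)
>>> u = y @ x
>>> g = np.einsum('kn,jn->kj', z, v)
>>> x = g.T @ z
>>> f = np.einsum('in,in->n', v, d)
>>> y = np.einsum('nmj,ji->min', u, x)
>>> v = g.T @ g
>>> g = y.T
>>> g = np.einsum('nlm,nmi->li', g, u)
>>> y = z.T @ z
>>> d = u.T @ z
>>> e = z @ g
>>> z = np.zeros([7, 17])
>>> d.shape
(7, 7, 5)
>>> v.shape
(7, 7)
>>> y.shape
(5, 5)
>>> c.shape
()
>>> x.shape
(7, 5)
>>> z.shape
(7, 17)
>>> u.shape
(17, 7, 7)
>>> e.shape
(17, 7)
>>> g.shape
(5, 7)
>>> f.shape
(5,)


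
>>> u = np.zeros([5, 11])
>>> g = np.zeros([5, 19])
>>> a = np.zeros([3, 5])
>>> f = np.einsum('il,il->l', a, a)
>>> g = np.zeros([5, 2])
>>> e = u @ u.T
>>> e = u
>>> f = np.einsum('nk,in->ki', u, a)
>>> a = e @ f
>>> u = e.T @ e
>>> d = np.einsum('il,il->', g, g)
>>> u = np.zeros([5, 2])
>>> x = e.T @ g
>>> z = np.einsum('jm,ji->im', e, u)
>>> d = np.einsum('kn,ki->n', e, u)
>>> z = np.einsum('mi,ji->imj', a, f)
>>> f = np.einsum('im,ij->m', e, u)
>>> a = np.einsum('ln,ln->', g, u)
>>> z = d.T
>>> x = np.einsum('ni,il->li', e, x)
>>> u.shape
(5, 2)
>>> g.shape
(5, 2)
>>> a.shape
()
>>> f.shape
(11,)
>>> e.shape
(5, 11)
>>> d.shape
(11,)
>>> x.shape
(2, 11)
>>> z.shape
(11,)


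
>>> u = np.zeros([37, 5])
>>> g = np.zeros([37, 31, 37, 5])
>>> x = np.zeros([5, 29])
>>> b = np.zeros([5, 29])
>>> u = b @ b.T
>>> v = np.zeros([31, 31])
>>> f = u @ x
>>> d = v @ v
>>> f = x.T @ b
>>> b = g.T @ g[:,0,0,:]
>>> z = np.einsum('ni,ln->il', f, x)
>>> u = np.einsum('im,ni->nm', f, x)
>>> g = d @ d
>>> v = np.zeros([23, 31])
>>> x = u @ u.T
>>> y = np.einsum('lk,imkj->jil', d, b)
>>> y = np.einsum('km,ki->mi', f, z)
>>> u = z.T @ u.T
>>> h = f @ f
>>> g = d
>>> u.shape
(5, 5)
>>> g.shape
(31, 31)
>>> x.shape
(5, 5)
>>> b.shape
(5, 37, 31, 5)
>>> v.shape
(23, 31)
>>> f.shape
(29, 29)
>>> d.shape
(31, 31)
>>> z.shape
(29, 5)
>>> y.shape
(29, 5)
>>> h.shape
(29, 29)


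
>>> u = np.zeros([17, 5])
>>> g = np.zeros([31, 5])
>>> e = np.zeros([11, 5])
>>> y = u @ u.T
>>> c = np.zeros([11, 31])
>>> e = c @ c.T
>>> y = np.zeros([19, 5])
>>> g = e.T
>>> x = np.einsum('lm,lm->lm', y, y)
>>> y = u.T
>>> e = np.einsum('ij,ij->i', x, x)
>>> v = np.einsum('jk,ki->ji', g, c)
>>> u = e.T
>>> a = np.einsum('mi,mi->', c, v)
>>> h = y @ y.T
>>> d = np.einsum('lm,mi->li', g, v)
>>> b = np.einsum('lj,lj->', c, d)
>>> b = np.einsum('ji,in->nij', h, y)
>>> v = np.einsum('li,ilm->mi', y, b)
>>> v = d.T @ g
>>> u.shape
(19,)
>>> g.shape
(11, 11)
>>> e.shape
(19,)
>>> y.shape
(5, 17)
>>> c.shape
(11, 31)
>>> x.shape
(19, 5)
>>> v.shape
(31, 11)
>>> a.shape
()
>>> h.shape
(5, 5)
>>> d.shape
(11, 31)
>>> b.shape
(17, 5, 5)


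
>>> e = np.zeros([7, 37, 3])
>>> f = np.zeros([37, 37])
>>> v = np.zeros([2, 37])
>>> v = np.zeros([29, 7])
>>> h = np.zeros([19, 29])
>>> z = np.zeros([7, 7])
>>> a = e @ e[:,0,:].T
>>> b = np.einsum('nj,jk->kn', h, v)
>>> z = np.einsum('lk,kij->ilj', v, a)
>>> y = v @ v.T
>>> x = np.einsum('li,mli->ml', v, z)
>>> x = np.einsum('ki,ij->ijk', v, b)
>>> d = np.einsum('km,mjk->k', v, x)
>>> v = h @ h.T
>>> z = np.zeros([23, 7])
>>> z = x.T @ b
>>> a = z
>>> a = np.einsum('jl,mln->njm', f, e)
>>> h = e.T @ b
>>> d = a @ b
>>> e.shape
(7, 37, 3)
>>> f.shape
(37, 37)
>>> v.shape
(19, 19)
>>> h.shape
(3, 37, 19)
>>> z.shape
(29, 19, 19)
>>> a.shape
(3, 37, 7)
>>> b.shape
(7, 19)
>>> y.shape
(29, 29)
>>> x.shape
(7, 19, 29)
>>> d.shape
(3, 37, 19)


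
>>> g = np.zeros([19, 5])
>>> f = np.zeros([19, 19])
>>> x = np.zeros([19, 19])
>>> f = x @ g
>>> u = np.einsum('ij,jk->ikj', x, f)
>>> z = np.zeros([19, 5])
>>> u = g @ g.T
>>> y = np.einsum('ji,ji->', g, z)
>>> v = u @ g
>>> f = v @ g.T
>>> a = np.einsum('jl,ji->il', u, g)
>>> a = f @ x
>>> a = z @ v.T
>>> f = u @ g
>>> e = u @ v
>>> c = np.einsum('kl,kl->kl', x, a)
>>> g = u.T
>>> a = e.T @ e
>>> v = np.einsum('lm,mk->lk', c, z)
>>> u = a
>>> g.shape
(19, 19)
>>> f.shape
(19, 5)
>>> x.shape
(19, 19)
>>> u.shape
(5, 5)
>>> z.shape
(19, 5)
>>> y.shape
()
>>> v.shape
(19, 5)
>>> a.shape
(5, 5)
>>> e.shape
(19, 5)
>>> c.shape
(19, 19)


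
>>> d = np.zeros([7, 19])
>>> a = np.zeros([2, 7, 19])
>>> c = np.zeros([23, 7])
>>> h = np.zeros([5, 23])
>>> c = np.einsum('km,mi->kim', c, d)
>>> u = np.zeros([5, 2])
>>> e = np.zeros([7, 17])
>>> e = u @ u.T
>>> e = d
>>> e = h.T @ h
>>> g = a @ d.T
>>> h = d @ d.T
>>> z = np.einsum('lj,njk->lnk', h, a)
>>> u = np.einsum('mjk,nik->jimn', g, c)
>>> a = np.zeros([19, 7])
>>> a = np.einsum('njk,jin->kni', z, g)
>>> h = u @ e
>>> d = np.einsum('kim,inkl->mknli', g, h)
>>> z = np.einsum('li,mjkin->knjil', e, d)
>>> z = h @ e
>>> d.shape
(7, 2, 19, 23, 7)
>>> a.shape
(19, 7, 7)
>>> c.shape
(23, 19, 7)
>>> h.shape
(7, 19, 2, 23)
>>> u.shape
(7, 19, 2, 23)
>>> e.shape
(23, 23)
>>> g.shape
(2, 7, 7)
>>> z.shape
(7, 19, 2, 23)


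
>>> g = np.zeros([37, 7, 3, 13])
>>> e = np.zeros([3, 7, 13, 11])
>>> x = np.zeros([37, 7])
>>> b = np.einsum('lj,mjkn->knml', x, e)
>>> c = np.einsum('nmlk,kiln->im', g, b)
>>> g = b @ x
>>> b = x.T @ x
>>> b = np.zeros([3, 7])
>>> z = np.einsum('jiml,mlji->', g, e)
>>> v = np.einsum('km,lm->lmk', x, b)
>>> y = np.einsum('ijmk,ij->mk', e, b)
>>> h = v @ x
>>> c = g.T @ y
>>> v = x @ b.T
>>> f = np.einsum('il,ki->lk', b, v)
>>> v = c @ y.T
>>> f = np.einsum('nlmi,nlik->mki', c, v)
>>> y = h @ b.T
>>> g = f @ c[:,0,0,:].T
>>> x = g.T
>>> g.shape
(11, 13, 7)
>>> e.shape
(3, 7, 13, 11)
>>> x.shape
(7, 13, 11)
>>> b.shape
(3, 7)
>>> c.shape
(7, 3, 11, 11)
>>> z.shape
()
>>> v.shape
(7, 3, 11, 13)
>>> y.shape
(3, 7, 3)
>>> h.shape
(3, 7, 7)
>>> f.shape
(11, 13, 11)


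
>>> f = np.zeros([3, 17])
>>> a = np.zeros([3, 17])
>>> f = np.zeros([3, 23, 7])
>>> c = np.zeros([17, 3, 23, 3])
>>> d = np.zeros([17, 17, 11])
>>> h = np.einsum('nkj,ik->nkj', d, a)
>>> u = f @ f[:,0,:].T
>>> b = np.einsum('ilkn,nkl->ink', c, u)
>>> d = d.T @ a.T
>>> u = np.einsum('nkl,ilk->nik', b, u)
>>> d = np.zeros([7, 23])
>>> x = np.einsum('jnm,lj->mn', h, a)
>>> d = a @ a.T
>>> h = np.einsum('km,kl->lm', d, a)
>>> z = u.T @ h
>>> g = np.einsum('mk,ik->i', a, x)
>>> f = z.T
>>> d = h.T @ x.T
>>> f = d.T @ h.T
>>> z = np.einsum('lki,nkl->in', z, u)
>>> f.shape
(11, 17)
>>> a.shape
(3, 17)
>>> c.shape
(17, 3, 23, 3)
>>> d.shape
(3, 11)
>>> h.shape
(17, 3)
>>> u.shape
(17, 3, 3)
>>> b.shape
(17, 3, 23)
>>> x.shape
(11, 17)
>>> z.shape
(3, 17)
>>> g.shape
(11,)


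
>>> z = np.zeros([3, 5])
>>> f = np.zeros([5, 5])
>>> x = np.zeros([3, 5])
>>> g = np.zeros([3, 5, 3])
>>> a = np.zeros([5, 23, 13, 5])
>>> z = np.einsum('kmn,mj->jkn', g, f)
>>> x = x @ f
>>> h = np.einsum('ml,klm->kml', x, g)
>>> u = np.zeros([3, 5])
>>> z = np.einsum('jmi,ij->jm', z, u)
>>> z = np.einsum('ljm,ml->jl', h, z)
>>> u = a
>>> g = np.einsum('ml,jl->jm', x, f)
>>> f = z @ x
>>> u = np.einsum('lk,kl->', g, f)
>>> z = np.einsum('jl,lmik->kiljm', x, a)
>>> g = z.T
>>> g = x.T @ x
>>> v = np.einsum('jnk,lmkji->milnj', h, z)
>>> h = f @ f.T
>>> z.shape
(5, 13, 5, 3, 23)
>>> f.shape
(3, 5)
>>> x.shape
(3, 5)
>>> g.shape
(5, 5)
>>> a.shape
(5, 23, 13, 5)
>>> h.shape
(3, 3)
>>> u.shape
()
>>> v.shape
(13, 23, 5, 3, 3)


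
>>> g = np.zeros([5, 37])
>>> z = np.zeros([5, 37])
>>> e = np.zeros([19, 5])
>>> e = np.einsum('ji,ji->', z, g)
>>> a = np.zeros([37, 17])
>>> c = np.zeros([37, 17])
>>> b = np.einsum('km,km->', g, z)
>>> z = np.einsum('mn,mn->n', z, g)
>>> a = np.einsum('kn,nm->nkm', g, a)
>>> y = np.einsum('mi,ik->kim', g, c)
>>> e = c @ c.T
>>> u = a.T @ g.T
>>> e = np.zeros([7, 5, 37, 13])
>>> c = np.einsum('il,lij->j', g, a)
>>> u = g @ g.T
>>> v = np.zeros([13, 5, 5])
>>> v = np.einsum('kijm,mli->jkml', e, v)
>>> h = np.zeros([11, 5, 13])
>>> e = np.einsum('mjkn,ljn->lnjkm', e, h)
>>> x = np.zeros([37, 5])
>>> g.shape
(5, 37)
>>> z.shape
(37,)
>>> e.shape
(11, 13, 5, 37, 7)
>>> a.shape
(37, 5, 17)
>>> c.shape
(17,)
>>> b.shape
()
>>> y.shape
(17, 37, 5)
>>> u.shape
(5, 5)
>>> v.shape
(37, 7, 13, 5)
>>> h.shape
(11, 5, 13)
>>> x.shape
(37, 5)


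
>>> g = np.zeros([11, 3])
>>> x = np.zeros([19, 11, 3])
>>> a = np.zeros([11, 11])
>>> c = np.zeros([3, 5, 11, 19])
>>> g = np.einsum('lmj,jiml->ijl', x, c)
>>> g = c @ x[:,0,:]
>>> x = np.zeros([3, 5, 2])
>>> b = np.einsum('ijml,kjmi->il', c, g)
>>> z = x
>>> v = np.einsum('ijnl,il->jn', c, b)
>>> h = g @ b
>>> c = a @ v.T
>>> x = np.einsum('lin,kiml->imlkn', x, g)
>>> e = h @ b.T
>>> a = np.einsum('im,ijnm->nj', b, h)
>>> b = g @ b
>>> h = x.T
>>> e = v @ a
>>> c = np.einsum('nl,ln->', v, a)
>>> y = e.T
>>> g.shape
(3, 5, 11, 3)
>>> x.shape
(5, 11, 3, 3, 2)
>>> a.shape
(11, 5)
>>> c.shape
()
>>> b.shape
(3, 5, 11, 19)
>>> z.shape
(3, 5, 2)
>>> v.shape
(5, 11)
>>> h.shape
(2, 3, 3, 11, 5)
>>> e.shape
(5, 5)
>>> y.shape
(5, 5)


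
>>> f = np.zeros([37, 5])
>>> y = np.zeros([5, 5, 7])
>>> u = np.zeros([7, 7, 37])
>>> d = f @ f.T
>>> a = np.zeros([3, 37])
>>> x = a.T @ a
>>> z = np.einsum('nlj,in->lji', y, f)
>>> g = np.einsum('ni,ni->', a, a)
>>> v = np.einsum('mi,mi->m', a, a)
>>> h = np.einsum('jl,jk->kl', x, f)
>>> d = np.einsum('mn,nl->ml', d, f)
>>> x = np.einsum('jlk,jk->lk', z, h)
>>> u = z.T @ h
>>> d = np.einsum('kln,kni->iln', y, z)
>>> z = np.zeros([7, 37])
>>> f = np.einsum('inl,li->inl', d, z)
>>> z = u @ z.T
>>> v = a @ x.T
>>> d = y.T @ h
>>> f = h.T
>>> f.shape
(37, 5)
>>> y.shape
(5, 5, 7)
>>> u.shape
(37, 7, 37)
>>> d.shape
(7, 5, 37)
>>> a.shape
(3, 37)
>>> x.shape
(7, 37)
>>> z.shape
(37, 7, 7)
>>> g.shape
()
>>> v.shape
(3, 7)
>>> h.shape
(5, 37)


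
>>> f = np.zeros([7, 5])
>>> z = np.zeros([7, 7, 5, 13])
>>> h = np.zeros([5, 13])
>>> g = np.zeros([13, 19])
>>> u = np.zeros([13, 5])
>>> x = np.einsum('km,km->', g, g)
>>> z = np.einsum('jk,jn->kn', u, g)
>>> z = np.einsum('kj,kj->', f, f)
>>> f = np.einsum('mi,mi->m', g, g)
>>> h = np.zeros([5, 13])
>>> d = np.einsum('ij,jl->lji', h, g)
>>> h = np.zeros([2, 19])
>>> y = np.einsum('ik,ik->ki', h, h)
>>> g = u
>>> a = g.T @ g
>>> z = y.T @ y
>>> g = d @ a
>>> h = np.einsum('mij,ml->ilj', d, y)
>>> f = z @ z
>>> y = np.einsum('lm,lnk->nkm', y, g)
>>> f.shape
(2, 2)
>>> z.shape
(2, 2)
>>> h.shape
(13, 2, 5)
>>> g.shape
(19, 13, 5)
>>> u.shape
(13, 5)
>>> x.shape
()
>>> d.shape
(19, 13, 5)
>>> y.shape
(13, 5, 2)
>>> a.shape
(5, 5)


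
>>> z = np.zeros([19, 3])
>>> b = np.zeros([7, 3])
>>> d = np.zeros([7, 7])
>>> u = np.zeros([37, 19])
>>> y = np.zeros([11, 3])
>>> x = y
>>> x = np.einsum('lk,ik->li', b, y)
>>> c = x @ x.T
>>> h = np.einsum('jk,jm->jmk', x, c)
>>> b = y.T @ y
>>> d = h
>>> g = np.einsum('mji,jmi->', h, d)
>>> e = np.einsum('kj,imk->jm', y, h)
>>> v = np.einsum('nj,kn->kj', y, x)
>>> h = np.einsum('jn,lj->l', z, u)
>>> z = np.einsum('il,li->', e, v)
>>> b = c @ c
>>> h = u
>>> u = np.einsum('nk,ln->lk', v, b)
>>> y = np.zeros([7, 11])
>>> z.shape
()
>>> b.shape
(7, 7)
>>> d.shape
(7, 7, 11)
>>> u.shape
(7, 3)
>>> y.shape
(7, 11)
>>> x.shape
(7, 11)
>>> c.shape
(7, 7)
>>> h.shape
(37, 19)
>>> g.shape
()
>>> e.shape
(3, 7)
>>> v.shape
(7, 3)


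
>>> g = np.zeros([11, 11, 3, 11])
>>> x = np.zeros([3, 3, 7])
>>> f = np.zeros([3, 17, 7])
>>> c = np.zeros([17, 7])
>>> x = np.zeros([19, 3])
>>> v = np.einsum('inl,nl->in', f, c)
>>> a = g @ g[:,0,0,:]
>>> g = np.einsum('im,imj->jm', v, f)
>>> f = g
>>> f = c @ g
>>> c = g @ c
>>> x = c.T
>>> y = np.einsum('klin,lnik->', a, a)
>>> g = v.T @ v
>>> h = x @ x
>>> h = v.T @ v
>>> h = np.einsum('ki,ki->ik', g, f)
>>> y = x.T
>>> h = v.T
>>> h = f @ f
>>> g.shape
(17, 17)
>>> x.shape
(7, 7)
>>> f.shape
(17, 17)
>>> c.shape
(7, 7)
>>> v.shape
(3, 17)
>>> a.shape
(11, 11, 3, 11)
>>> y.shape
(7, 7)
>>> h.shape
(17, 17)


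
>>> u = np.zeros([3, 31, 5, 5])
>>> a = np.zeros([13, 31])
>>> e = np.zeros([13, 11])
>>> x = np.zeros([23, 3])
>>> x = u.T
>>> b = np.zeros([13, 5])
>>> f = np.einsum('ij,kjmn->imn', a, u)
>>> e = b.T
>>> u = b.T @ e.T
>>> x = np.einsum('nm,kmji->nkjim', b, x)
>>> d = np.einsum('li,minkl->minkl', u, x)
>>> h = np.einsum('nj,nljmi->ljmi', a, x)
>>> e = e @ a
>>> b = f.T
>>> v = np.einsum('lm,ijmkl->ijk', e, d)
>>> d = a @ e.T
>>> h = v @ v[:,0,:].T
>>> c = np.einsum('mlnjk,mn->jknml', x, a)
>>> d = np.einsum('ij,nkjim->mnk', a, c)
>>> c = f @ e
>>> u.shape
(5, 5)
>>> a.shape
(13, 31)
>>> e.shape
(5, 31)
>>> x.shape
(13, 5, 31, 3, 5)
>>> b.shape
(5, 5, 13)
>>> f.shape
(13, 5, 5)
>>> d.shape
(5, 3, 5)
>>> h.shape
(13, 5, 13)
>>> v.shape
(13, 5, 3)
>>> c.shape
(13, 5, 31)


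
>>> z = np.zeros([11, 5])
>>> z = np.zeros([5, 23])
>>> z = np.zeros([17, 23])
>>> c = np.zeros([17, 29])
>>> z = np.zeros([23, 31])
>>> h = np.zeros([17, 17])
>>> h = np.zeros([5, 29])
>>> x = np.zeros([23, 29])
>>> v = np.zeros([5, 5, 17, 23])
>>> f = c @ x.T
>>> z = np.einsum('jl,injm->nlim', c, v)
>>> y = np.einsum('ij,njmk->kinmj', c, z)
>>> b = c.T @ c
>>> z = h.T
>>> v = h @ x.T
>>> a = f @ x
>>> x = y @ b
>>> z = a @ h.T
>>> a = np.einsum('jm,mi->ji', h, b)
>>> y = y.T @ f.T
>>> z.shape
(17, 5)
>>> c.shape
(17, 29)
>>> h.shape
(5, 29)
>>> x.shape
(23, 17, 5, 5, 29)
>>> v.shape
(5, 23)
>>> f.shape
(17, 23)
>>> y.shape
(29, 5, 5, 17, 17)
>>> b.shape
(29, 29)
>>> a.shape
(5, 29)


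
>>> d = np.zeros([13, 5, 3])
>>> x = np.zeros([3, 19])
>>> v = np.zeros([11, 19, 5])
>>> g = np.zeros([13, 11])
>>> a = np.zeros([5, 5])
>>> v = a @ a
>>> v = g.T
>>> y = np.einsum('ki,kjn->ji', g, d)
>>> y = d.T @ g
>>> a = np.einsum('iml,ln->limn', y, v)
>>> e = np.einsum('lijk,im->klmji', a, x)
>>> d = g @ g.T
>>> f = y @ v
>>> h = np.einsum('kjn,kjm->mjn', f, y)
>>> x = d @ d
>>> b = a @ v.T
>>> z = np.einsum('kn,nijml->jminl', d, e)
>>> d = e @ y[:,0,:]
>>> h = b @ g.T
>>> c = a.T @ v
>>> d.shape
(13, 11, 19, 5, 11)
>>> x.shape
(13, 13)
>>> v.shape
(11, 13)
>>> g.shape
(13, 11)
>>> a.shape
(11, 3, 5, 13)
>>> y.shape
(3, 5, 11)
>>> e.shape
(13, 11, 19, 5, 3)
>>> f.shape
(3, 5, 13)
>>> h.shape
(11, 3, 5, 13)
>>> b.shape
(11, 3, 5, 11)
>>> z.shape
(19, 5, 11, 13, 3)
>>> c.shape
(13, 5, 3, 13)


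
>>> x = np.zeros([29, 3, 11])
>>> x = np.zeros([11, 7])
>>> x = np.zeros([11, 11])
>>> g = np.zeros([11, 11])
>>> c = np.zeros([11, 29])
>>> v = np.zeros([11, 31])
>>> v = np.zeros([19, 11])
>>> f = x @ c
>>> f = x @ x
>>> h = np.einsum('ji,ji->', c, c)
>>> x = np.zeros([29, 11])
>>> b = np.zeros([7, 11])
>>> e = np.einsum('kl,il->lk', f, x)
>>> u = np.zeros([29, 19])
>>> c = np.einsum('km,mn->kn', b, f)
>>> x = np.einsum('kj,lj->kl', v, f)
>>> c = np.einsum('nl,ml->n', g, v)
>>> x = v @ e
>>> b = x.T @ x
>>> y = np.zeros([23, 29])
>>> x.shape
(19, 11)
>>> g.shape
(11, 11)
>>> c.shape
(11,)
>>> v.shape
(19, 11)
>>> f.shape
(11, 11)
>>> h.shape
()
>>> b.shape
(11, 11)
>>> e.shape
(11, 11)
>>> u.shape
(29, 19)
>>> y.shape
(23, 29)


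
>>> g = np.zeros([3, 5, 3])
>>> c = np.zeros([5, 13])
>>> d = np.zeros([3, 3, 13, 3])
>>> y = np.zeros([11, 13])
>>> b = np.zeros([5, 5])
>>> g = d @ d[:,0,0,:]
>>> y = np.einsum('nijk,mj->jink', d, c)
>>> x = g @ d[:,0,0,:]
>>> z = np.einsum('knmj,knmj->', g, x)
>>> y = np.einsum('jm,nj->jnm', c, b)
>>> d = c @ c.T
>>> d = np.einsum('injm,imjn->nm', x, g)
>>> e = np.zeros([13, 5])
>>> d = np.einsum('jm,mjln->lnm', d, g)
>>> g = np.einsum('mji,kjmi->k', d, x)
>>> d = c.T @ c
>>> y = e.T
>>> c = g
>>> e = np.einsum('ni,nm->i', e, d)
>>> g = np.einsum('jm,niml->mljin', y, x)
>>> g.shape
(13, 3, 5, 3, 3)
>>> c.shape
(3,)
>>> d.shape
(13, 13)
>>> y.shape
(5, 13)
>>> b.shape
(5, 5)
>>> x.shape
(3, 3, 13, 3)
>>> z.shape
()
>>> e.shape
(5,)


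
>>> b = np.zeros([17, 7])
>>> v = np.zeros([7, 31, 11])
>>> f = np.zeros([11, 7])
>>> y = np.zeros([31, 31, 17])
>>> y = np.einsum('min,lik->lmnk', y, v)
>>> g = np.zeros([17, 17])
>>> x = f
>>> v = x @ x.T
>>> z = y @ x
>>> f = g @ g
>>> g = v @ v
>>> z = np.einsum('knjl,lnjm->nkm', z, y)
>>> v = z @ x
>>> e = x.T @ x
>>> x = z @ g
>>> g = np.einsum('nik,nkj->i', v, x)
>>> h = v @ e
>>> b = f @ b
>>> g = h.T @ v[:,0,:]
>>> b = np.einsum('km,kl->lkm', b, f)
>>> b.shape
(17, 17, 7)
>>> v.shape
(31, 7, 7)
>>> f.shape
(17, 17)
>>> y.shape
(7, 31, 17, 11)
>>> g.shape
(7, 7, 7)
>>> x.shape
(31, 7, 11)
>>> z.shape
(31, 7, 11)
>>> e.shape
(7, 7)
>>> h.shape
(31, 7, 7)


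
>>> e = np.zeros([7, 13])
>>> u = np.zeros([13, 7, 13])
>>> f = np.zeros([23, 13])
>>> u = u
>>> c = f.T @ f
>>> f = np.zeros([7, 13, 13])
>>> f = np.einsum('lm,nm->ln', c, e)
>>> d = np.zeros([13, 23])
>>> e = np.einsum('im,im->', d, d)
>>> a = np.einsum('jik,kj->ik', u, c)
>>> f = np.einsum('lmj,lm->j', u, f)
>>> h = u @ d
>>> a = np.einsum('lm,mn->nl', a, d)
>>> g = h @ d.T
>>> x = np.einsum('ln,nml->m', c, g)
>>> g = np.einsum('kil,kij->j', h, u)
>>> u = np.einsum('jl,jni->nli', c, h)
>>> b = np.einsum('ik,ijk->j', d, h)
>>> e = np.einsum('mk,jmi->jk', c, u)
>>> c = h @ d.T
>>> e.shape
(7, 13)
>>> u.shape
(7, 13, 23)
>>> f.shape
(13,)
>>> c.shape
(13, 7, 13)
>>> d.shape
(13, 23)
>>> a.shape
(23, 7)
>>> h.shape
(13, 7, 23)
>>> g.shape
(13,)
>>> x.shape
(7,)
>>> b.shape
(7,)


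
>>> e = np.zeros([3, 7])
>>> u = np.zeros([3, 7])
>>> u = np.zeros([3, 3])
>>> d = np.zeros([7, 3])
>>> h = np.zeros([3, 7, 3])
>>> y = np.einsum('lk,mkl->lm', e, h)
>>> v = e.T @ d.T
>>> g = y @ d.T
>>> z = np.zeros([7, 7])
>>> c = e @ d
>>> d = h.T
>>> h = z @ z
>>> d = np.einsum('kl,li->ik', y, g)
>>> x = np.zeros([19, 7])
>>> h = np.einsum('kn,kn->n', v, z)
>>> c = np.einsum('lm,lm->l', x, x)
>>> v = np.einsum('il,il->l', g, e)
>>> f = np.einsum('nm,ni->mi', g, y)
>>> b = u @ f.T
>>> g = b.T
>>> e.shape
(3, 7)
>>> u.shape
(3, 3)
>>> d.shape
(7, 3)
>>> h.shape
(7,)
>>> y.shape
(3, 3)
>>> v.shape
(7,)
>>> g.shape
(7, 3)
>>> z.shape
(7, 7)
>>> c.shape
(19,)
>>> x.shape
(19, 7)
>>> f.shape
(7, 3)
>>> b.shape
(3, 7)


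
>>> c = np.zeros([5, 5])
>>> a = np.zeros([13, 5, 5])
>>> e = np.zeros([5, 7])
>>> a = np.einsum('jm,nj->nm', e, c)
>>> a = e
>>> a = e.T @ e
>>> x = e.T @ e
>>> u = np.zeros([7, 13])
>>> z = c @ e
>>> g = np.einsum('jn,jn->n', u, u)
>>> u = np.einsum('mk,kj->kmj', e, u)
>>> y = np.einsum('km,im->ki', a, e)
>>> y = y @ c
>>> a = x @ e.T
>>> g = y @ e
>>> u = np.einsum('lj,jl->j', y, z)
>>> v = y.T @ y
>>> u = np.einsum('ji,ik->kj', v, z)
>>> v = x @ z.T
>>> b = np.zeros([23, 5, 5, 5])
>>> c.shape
(5, 5)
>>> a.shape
(7, 5)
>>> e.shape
(5, 7)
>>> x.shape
(7, 7)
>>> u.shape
(7, 5)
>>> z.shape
(5, 7)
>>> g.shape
(7, 7)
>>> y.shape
(7, 5)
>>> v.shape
(7, 5)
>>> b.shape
(23, 5, 5, 5)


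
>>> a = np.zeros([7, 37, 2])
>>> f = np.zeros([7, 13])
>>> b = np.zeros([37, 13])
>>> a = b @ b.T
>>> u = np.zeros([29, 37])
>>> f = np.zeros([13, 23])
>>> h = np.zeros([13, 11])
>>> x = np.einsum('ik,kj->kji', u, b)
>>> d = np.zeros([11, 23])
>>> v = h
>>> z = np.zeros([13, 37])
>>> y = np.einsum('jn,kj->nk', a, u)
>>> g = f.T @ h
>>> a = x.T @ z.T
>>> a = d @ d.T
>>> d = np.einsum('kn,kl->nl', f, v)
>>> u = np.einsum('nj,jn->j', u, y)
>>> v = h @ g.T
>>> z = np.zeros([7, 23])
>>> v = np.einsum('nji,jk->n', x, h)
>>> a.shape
(11, 11)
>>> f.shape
(13, 23)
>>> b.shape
(37, 13)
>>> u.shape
(37,)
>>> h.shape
(13, 11)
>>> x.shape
(37, 13, 29)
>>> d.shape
(23, 11)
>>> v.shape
(37,)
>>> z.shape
(7, 23)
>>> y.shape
(37, 29)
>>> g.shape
(23, 11)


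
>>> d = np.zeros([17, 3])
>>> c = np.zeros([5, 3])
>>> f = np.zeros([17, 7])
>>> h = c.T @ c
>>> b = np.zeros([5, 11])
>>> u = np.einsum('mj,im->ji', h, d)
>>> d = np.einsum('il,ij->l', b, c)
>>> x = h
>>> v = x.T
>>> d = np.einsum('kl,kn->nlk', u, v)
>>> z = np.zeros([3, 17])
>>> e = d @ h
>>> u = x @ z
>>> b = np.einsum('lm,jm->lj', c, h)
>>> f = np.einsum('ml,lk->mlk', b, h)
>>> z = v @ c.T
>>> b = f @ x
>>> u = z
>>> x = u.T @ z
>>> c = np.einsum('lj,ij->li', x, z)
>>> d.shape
(3, 17, 3)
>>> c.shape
(5, 3)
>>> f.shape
(5, 3, 3)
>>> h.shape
(3, 3)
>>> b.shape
(5, 3, 3)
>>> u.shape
(3, 5)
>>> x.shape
(5, 5)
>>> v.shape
(3, 3)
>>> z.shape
(3, 5)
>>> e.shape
(3, 17, 3)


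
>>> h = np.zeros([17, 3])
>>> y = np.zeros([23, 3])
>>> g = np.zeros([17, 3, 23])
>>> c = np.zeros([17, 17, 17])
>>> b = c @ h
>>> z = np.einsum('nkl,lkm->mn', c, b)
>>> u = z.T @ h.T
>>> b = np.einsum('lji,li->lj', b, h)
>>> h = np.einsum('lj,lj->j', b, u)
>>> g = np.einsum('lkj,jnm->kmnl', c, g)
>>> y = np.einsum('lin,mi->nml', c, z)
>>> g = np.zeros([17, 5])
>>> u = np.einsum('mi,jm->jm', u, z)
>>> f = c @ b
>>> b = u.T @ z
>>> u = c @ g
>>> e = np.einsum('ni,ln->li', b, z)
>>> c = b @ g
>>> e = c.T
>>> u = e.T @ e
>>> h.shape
(17,)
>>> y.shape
(17, 3, 17)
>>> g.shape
(17, 5)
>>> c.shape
(17, 5)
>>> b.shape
(17, 17)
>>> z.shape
(3, 17)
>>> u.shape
(17, 17)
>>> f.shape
(17, 17, 17)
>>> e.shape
(5, 17)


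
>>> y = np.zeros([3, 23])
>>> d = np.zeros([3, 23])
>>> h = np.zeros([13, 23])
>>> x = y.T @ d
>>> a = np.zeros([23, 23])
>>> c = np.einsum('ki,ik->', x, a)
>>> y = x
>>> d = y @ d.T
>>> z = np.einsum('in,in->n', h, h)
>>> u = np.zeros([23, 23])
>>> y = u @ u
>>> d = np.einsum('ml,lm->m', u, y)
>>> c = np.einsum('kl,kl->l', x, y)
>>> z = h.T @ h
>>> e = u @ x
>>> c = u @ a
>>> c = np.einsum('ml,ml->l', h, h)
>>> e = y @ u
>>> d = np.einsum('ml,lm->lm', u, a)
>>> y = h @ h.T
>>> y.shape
(13, 13)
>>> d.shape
(23, 23)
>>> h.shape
(13, 23)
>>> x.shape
(23, 23)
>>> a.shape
(23, 23)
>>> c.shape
(23,)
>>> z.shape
(23, 23)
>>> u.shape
(23, 23)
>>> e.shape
(23, 23)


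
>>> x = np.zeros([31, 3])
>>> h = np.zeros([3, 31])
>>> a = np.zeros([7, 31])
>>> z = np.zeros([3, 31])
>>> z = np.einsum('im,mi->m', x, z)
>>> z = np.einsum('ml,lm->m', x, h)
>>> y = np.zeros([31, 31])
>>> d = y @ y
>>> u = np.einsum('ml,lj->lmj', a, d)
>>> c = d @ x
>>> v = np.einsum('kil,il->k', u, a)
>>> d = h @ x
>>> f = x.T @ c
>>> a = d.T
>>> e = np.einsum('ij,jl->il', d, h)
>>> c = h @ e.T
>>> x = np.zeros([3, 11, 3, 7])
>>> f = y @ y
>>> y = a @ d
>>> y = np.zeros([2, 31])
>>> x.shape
(3, 11, 3, 7)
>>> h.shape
(3, 31)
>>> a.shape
(3, 3)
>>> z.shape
(31,)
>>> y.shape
(2, 31)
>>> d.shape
(3, 3)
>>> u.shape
(31, 7, 31)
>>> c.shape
(3, 3)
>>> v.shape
(31,)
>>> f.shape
(31, 31)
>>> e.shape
(3, 31)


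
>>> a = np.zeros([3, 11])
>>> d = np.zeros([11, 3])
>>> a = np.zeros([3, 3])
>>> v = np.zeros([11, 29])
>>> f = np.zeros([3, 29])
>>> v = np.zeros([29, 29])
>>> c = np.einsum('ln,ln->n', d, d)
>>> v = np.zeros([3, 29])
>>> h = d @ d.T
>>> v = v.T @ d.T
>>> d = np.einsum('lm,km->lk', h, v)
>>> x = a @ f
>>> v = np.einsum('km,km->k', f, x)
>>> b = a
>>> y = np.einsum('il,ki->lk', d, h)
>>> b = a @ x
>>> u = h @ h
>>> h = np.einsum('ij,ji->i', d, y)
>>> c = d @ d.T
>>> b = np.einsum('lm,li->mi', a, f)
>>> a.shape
(3, 3)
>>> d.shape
(11, 29)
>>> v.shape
(3,)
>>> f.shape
(3, 29)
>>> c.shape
(11, 11)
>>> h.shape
(11,)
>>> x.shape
(3, 29)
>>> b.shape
(3, 29)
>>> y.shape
(29, 11)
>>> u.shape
(11, 11)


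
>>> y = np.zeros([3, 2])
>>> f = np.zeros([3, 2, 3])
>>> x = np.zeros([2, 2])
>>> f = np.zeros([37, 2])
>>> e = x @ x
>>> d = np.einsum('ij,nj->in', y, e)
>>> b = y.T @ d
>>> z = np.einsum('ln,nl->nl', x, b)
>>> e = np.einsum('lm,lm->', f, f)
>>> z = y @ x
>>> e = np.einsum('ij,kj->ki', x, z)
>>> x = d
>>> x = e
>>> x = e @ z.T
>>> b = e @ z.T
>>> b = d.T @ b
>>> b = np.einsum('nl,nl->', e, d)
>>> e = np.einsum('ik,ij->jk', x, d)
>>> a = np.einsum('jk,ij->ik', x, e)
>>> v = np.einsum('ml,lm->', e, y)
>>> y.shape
(3, 2)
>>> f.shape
(37, 2)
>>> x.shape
(3, 3)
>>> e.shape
(2, 3)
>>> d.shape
(3, 2)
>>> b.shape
()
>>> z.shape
(3, 2)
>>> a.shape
(2, 3)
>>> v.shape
()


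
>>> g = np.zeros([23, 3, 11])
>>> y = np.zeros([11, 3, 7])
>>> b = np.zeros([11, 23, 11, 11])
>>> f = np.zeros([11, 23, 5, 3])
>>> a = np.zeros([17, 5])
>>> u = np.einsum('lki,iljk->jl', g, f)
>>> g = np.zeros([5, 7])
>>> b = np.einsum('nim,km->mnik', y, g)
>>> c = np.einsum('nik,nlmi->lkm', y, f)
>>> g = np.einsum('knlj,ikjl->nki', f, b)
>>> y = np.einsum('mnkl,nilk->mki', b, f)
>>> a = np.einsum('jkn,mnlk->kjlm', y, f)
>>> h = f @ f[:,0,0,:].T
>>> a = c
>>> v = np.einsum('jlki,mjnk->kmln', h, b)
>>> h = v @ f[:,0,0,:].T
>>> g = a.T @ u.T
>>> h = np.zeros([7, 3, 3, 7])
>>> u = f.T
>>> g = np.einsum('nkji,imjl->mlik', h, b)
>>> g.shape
(11, 5, 7, 3)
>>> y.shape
(7, 3, 23)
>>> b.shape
(7, 11, 3, 5)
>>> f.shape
(11, 23, 5, 3)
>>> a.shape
(23, 7, 5)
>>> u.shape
(3, 5, 23, 11)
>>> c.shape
(23, 7, 5)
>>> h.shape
(7, 3, 3, 7)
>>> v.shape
(5, 7, 23, 3)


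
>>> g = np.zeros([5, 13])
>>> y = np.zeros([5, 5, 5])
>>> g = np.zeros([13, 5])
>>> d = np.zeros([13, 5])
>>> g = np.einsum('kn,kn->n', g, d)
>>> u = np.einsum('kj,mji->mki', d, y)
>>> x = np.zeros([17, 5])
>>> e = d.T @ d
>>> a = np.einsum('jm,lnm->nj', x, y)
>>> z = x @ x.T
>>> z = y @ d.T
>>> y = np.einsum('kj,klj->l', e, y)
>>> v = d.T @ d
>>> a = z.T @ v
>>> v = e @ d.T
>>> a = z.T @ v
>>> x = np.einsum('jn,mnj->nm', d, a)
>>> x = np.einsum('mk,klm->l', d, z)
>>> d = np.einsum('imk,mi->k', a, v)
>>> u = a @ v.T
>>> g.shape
(5,)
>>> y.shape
(5,)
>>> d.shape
(13,)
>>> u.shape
(13, 5, 5)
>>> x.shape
(5,)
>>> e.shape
(5, 5)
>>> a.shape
(13, 5, 13)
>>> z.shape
(5, 5, 13)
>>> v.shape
(5, 13)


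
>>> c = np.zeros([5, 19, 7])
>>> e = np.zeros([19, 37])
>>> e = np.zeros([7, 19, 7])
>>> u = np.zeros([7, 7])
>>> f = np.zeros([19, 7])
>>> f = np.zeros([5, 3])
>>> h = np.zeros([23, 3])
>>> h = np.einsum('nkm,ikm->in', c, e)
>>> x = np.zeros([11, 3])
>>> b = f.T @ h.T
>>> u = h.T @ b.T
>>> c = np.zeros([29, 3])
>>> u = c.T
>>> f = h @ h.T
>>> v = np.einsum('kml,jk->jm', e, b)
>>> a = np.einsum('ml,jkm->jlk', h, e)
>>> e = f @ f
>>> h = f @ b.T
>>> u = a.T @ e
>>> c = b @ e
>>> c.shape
(3, 7)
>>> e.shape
(7, 7)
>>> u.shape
(19, 5, 7)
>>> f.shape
(7, 7)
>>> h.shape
(7, 3)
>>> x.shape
(11, 3)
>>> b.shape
(3, 7)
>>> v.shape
(3, 19)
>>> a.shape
(7, 5, 19)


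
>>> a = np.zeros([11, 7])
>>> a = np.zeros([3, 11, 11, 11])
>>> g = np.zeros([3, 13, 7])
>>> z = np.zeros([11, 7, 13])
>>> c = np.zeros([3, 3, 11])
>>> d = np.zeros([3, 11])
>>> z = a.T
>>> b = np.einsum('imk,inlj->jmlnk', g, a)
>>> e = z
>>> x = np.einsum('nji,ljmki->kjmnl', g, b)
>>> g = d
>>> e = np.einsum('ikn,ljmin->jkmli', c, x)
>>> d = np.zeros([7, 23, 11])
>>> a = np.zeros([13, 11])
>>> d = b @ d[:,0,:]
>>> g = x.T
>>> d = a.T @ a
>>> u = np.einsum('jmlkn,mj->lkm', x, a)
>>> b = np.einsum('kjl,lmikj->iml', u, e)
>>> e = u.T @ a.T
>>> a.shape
(13, 11)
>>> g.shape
(11, 3, 11, 13, 11)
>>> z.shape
(11, 11, 11, 3)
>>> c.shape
(3, 3, 11)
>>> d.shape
(11, 11)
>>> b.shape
(11, 3, 13)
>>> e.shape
(13, 3, 13)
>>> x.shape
(11, 13, 11, 3, 11)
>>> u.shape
(11, 3, 13)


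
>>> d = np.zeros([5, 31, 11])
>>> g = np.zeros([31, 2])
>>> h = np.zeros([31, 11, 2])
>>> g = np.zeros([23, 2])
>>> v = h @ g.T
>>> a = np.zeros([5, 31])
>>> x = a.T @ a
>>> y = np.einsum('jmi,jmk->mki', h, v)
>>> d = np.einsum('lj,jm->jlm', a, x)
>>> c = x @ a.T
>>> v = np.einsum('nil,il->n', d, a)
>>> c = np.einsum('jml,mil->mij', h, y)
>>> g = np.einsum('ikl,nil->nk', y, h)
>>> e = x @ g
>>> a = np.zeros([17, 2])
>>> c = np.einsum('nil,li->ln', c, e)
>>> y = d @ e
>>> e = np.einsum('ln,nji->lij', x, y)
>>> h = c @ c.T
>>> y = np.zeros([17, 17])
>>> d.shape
(31, 5, 31)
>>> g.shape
(31, 23)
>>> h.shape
(31, 31)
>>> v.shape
(31,)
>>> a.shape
(17, 2)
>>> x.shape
(31, 31)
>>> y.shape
(17, 17)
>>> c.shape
(31, 11)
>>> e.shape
(31, 23, 5)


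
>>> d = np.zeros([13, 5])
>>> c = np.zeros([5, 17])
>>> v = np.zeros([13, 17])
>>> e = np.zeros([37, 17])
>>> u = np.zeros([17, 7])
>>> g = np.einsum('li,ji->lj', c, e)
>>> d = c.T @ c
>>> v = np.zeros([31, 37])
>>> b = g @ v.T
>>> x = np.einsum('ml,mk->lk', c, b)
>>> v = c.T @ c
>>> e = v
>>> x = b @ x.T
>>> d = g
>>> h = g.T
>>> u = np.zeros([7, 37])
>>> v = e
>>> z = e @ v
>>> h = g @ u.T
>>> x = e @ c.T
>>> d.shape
(5, 37)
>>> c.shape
(5, 17)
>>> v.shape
(17, 17)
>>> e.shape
(17, 17)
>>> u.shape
(7, 37)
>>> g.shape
(5, 37)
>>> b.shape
(5, 31)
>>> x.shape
(17, 5)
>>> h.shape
(5, 7)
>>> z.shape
(17, 17)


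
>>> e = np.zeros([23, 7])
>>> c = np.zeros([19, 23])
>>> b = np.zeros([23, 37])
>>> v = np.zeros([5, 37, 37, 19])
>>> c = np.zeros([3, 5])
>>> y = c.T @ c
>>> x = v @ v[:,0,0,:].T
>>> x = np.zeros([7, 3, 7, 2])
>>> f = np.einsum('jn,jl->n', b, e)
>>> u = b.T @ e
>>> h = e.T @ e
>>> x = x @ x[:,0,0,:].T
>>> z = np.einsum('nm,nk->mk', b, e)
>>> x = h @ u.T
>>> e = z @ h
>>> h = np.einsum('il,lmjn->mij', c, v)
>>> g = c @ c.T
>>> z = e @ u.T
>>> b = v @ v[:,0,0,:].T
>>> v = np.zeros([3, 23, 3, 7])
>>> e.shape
(37, 7)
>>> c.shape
(3, 5)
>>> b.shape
(5, 37, 37, 5)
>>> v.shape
(3, 23, 3, 7)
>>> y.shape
(5, 5)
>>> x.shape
(7, 37)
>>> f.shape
(37,)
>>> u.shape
(37, 7)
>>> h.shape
(37, 3, 37)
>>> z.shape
(37, 37)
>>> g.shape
(3, 3)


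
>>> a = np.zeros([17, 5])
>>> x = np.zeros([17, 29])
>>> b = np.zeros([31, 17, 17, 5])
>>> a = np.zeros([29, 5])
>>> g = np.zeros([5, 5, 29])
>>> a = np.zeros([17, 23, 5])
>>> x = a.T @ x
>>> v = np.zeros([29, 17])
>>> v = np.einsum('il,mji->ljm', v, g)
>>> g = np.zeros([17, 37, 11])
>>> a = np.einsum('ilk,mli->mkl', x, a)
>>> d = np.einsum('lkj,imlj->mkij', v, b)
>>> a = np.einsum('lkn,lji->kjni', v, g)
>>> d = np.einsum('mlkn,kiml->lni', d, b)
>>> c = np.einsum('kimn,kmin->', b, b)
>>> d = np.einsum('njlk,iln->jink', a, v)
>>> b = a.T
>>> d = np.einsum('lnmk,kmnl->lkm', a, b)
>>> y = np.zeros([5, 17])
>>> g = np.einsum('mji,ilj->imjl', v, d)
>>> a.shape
(5, 37, 5, 11)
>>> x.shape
(5, 23, 29)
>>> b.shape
(11, 5, 37, 5)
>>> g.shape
(5, 17, 5, 11)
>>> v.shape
(17, 5, 5)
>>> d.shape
(5, 11, 5)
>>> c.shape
()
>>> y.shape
(5, 17)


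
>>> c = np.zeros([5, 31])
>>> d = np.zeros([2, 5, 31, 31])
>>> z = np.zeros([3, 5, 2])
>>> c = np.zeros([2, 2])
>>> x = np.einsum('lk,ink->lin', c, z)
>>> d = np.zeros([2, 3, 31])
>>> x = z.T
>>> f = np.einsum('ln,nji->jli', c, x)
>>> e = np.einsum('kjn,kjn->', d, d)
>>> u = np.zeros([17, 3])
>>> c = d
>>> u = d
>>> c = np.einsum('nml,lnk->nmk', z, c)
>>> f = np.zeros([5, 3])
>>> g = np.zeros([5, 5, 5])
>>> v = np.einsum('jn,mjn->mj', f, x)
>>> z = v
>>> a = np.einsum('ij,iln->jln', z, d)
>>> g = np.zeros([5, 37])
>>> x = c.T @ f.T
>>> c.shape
(3, 5, 31)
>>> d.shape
(2, 3, 31)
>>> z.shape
(2, 5)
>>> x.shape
(31, 5, 5)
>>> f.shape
(5, 3)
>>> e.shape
()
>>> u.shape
(2, 3, 31)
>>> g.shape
(5, 37)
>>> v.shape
(2, 5)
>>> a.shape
(5, 3, 31)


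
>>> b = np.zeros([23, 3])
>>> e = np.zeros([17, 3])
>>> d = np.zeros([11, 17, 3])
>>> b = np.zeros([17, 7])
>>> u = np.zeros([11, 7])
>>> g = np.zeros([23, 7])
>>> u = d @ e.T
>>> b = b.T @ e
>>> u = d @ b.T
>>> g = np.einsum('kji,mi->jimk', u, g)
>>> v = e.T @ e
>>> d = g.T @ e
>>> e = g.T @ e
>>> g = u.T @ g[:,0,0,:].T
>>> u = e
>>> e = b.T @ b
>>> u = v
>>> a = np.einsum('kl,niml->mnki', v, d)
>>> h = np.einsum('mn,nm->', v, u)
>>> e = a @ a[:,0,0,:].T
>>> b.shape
(7, 3)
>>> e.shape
(7, 11, 3, 7)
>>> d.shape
(11, 23, 7, 3)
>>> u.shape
(3, 3)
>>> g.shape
(7, 17, 17)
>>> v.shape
(3, 3)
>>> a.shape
(7, 11, 3, 23)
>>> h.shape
()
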